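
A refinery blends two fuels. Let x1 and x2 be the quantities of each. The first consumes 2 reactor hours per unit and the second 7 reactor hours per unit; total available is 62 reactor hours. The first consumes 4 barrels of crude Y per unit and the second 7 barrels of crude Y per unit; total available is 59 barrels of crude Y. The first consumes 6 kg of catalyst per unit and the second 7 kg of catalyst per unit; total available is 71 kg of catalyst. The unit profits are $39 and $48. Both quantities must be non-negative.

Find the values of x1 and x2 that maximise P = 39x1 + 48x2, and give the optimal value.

x1 = 6, x2 = 5, maximum P = 474

Feasible corners and P = 39x1 + 48x2:
  (0, 0) → P = 0
  (0, 59/7) → P = 2832/7
  (71/6, 0) → P = 923/2
  (6, 5) → P = 474

The binding constraints are 4x1 + 7x2 = 59 and 6x1 + 7x2 = 71.
Solving simultaneously gives x1 = 6, x2 = 5.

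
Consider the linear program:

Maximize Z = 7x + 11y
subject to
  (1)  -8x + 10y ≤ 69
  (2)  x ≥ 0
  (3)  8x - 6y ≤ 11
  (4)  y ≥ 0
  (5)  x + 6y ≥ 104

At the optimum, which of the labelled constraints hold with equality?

(1) and (3)

Extreme points and Z = 7x + 11y:
  (131/8, 20) → Z = 2677/8
  (313/29, 901/58) → Z = 14293/58
  (115/9, 821/54) → Z = 13861/54

The maximum is at (131/8, 20). Substituting into each constraint, equality holds for (1) and (3); the remaining constraints have slack.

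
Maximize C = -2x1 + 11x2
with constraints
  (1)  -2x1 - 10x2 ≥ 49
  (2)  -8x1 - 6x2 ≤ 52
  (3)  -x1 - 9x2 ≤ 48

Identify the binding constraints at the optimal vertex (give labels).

(1) and (2)

Extreme points and C = -2x1 + 11x2:
  (-113/34, -72/17) → C = -679/17
  (39/8, -47/8) → C = -595/8
  (-30/11, -166/33) → C = -1646/33

The maximum is at (-113/34, -72/17). Substituting into each constraint, equality holds for (1) and (2); the remaining constraints have slack.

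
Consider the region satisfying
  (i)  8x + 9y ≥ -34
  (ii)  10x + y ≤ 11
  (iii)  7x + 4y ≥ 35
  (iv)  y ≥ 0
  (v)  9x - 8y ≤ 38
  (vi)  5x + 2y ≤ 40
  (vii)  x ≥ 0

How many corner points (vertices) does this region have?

3

The feasible vertices (each the meet of two boundaries and inside every other half-plane) are:
  (3/11, 91/11)
  (0, 11)
  (0, 35/4)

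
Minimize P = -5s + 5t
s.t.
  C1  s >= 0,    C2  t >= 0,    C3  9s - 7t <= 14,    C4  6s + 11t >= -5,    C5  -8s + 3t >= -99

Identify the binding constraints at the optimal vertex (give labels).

C2 and C3

Corner points and P = -5s + 5t:
  (0, 0) → P = 0
  (14/9, 0) → P = -70/9
  (651/29, 779/29) → P = 640/29
The feasible region is unbounded (it extends along (0, 1), (3, 8)), but P strictly increases along every unbounded feasible direction, so there is no improving ray and the minimum is attained at a vertex.

The minimum is at (14/9, 0). Substituting into each constraint, equality holds for C2 and C3; the remaining constraints have slack.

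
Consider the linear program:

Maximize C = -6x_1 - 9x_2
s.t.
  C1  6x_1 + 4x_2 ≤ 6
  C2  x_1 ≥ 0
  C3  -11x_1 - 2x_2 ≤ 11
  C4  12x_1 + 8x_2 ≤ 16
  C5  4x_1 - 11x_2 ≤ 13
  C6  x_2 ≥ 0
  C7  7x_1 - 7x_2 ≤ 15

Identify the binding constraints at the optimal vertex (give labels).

Feasible corners and C = -6x_1 - 9x_2:
  (0, 3/2) → C = -27/2
  (1, 0) → C = -6
  (0, 0) → C = 0

The maximum is at (0, 0). Substituting into each constraint, equality holds for C2 and C6; the remaining constraints have slack.

C2 and C6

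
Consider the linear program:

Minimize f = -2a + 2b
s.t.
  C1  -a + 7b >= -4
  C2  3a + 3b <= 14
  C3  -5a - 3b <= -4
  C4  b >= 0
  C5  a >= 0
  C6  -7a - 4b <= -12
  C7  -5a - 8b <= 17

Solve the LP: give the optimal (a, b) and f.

a = 55/12, b = 1/12, minimum f = -9

The optimum lies where -a + 7b = -4 and 3a + 3b = 14.
Solving simultaneously gives a = 55/12, b = 1/12.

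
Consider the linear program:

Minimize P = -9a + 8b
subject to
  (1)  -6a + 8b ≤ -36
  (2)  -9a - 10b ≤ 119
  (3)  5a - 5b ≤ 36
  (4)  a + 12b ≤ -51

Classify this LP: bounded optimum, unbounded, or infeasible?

bounded optimum

Vertices and P = -9a + 8b:
  (-148/33, -173/22) → P = -248/11
  (3/10, -171/40) → P = -369/10
  (-47/19, -919/95) → P = -5237/95
  (177/65, -291/65) → P = -3921/65
The feasible region has finitely many vertices and no improving ray; the minimum is -3921/65 at (177/65, -291/65).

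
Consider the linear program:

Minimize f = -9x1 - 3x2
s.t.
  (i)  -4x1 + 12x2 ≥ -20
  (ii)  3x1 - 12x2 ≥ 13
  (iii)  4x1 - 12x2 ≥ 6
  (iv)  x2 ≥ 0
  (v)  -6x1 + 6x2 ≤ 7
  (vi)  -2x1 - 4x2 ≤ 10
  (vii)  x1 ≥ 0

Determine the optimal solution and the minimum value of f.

Feasible corners and f = -9x1 - 3x2:
  (7, 2/3) → f = -65
  (5, 0) → f = -45
  (13/3, 0) → f = -39

The optimum lies where -4x1 + 12x2 = -20 and 3x1 - 12x2 = 13.
Solving simultaneously gives x1 = 7, x2 = 2/3.

x1 = 7, x2 = 2/3, minimum f = -65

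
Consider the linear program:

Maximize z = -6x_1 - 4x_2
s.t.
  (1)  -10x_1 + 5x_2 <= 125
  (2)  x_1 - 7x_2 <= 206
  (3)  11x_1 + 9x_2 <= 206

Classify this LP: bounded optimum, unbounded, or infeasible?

bounded optimum

Feasible corners and z = -6x_1 - 4x_2:
  (-381/13, -437/13) → z = 4034/13
  (-19/29, 687/29) → z = -2634/29
  (1648/43, -1030/43) → z = -5768/43
The feasible region has finitely many vertices and no improving ray; the maximum is 4034/13 at (-381/13, -437/13).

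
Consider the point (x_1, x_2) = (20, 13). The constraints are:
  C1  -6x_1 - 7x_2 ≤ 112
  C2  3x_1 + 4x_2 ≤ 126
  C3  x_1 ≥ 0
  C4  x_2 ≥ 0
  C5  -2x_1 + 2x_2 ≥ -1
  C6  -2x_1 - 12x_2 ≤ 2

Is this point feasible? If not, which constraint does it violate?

not feasible — violates C5

Constraint C5: -2x_1 + 2x_2 = -14, which is not ≥ -1. All other constraints are satisfied.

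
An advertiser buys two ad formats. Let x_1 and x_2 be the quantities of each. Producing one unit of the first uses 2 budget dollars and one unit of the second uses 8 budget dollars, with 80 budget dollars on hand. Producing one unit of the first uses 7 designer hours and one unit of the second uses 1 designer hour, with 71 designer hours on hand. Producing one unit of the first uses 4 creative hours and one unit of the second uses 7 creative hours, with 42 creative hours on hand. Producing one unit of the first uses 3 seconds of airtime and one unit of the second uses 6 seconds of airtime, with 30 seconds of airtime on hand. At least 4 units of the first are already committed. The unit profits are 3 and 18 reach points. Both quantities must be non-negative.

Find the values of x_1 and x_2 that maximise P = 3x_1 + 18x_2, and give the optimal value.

Feasible corners and P = 3x_1 + 18x_2:
  (10, 0) → P = 30
  (4, 0) → P = 12
  (4, 3) → P = 66

x_1 = 4, x_2 = 3, maximum P = 66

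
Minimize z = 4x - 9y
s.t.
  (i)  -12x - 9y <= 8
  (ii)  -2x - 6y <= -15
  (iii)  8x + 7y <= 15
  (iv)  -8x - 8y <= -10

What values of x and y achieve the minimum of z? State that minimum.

Extreme points and z = 4x - 9y:
  (-191/12, 61/3) → z = -740/3
  (-77/12, 23/3) → z = -284/3
  (-15/34, 45/17) → z = -435/17
  (-15/8, 25/8) → z = -285/8

x = -191/12, y = 61/3, minimum z = -740/3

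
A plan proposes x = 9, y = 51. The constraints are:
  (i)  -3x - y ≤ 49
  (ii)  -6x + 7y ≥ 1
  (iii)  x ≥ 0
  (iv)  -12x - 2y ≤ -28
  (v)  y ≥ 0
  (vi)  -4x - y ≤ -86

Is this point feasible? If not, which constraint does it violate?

feasible

(i): -78 ≤ 49 ✓
(ii): 303 ≥ 1 ✓
(iii): 9 ≥ 0 ✓
(iv): -210 ≤ -28 ✓
(v): 51 ≥ 0 ✓
(vi): -87 ≤ -86 ✓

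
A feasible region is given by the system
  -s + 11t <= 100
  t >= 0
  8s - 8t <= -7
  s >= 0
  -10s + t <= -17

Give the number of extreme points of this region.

3

Intersecting each pair of boundary lines and keeping only the points that satisfy every inequality leaves:
  (723/80, 793/80)
  (287/109, 1017/109)
  (143/72, 103/36)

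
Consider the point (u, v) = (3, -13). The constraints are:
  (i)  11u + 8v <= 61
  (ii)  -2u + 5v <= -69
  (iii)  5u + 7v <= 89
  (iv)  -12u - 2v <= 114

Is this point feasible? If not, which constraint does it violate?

(i): -71 ≤ 61 ✓
(ii): -71 ≤ -69 ✓
(iii): -76 ≤ 89 ✓
(iv): -10 ≤ 114 ✓

feasible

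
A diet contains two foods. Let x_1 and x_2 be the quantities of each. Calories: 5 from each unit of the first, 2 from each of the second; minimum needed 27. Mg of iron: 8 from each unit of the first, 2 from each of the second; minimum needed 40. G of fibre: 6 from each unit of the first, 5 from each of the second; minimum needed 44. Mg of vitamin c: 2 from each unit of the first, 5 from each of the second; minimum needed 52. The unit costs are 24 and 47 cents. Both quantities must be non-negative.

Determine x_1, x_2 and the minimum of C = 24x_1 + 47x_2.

x_1 = 8/3, x_2 = 28/3, minimum C = 1508/3

Corner points and C = 24x_1 + 47x_2:
  (0, 20) → C = 940
  (26, 0) → C = 624
  (8/3, 28/3) → C = 1508/3
The feasible region is unbounded (it extends along (0, 1), (1, 0)), but C strictly increases along every unbounded feasible direction, so there is no improving ray and the minimum is attained at a vertex.

The optimum lies where 8x_1 + 2x_2 = 40 and 2x_1 + 5x_2 = 52.
Solving simultaneously gives x_1 = 8/3, x_2 = 28/3.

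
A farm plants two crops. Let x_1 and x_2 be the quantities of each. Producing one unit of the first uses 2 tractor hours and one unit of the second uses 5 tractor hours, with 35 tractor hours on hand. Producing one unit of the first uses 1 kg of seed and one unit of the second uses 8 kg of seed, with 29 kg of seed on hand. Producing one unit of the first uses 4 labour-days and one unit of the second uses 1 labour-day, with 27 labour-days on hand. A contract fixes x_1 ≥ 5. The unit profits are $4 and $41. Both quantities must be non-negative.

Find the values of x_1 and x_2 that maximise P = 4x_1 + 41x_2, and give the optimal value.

x_1 = 5, x_2 = 3, maximum P = 143

Extreme points and P = 4x_1 + 41x_2:
  (27/4, 0) → P = 27
  (5, 0) → P = 20
  (187/31, 89/31) → P = 4397/31
  (5, 3) → P = 143

The binding constraints are x_1 + 8x_2 = 29 and x_1 = 5.
Solving simultaneously gives x_1 = 5, x_2 = 3.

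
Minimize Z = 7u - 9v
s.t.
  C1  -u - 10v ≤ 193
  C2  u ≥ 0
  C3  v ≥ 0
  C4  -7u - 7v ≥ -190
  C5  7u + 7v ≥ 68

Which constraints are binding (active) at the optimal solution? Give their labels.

C2 and C4

Feasible corners and Z = 7u - 9v:
  (0, 190/7) → Z = -1710/7
  (0, 68/7) → Z = -612/7
  (190/7, 0) → Z = 190
  (68/7, 0) → Z = 68

The minimum is at (0, 190/7). Substituting into each constraint, equality holds for C2 and C4; the remaining constraints have slack.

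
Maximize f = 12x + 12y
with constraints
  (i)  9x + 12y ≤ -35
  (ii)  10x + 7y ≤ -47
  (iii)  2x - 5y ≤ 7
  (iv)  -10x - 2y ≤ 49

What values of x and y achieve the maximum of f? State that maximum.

The binding constraints are 10x + 7y = -47 and -10x - 2y = 49.
Solving simultaneously gives x = -249/50, y = 2/5.

x = -249/50, y = 2/5, maximum f = -1374/25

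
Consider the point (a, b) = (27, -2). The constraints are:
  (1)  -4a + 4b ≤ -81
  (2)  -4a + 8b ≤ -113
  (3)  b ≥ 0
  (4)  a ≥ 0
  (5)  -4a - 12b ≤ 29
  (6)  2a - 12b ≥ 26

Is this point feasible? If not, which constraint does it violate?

not feasible — violates (3)

Constraint (3): b = -2, which is not ≥ 0. All other constraints are satisfied.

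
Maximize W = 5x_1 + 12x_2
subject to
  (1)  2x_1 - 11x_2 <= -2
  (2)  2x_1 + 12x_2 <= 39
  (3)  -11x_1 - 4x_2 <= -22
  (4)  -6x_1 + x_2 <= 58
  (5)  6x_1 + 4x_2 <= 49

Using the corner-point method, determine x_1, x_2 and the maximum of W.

Extreme points and W = 5x_1 + 12x_2:
  (78/43, 22/43) → W = 654/43
  (531/74, 55/37) → W = 3975/74
  (27/31, 385/124) → W = 1290/31
  (27/4, 17/8) → W = 237/4

The optimum lies where 2x_1 + 12x_2 = 39 and 6x_1 + 4x_2 = 49.
Solving simultaneously gives x_1 = 27/4, x_2 = 17/8.

x_1 = 27/4, x_2 = 17/8, maximum W = 237/4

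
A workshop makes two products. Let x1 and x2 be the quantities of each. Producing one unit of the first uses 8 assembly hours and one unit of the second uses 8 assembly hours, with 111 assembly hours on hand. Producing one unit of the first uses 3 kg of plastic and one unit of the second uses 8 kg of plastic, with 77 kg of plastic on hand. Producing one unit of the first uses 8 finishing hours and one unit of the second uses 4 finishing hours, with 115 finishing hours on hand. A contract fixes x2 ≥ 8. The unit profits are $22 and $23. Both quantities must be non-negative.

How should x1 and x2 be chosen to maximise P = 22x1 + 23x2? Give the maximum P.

x1 = 13/3, x2 = 8, maximum P = 838/3

Extreme points and P = 22x1 + 23x2:
  (0, 77/8) → P = 1771/8
  (0, 8) → P = 184
  (13/3, 8) → P = 838/3

The optimum lies where 3x1 + 8x2 = 77 and x2 = 8.
Solving simultaneously gives x1 = 13/3, x2 = 8.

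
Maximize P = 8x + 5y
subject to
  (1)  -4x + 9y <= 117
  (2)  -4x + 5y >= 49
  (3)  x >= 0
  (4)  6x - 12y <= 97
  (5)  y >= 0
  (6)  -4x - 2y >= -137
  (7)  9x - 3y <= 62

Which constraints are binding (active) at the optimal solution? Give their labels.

Corner points and P = 8x + 5y:
  (9, 17) → P = 157
  (0, 13) → P = 65
  (0, 49/5) → P = 49

The maximum is at (9, 17). Substituting into each constraint, equality holds for (1) and (2); the remaining constraints have slack.

(1) and (2)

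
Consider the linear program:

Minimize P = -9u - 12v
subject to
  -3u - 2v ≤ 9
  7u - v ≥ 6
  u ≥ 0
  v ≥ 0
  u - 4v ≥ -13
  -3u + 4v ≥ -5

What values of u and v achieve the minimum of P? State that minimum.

Vertices and P = -9u - 12v:
  (6/7, 0) → P = -54/7
  (37/27, 97/27) → P = -499/9
  (5/3, 0) → P = -15
  (9, 11/2) → P = -147

u = 9, v = 11/2, minimum P = -147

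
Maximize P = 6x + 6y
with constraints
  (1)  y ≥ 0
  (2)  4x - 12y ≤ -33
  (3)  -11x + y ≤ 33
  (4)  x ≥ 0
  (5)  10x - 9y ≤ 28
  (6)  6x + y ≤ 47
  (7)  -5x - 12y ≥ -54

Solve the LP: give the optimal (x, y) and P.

x = 7/3, y = 127/36, maximum P = 211/6

Vertices and P = 6x + 6y:
  (0, 11/4) → P = 33/2
  (7/3, 127/36) → P = 211/6
  (0, 9/2) → P = 27

The binding constraints are 4x - 12y = -33 and -5x - 12y = -54.
Solving simultaneously gives x = 7/3, y = 127/36.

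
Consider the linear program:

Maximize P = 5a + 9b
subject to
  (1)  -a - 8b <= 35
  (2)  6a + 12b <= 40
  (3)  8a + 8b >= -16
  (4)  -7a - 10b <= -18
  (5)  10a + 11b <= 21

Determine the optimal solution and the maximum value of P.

Feasible corners and P = 5a + 9b:
  (-23/3, 43/6) → P = 157/6
  (-94/27, 137/27) → P = 763/27
  (12/23, 33/23) → P = 357/23

The binding constraints are 6a + 12b = 40 and 10a + 11b = 21.
Solving simultaneously gives a = -94/27, b = 137/27.

a = -94/27, b = 137/27, maximum P = 763/27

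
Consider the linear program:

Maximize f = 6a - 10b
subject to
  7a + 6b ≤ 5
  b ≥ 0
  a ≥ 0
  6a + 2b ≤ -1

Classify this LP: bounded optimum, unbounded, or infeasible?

The boundaries 7a + 6b = 5 and b = 0 meet at (5/7, 0), but that point violates 6a + 2b ≤ -1. Every candidate vertex is excluded by some other constraint, so the feasible region is empty.

infeasible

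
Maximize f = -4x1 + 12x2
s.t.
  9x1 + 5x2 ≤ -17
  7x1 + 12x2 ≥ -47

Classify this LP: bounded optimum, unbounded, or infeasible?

From the feasible point (31/73, -304/73), moving in the direction (-5, 9) keeps every constraint satisfied while f increases without bound.

unbounded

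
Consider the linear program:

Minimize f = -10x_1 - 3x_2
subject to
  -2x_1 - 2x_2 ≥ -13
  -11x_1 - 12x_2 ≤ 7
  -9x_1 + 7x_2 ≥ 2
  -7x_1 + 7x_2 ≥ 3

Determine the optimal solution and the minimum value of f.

Extreme points and f = -10x_1 - 3x_2:
  (87/32, 121/32) → f = -1233/32
  (-85/161, -16/161) → f = 898/161
  (1/2, 13/14) → f = -109/14
The feasible region is unbounded (it extends along (-12, 11), (-1, 1)), but f strictly increases along every unbounded feasible direction, so there is no improving ray and the minimum is attained at a vertex.

x_1 = 87/32, x_2 = 121/32, minimum f = -1233/32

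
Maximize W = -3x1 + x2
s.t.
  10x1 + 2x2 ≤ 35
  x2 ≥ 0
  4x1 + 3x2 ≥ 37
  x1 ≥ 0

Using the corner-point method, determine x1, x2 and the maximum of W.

Vertices and W = -3x1 + x2:
  (31/22, 115/11) → W = 137/22
  (0, 35/2) → W = 35/2
  (0, 37/3) → W = 37/3

x1 = 0, x2 = 35/2, maximum W = 35/2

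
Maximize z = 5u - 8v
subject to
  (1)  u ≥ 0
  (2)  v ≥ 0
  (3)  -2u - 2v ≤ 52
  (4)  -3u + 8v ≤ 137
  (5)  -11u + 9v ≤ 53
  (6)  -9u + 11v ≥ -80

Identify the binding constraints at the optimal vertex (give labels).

(2) and (6)

Corner points and z = 5u - 8v:
  (0, 0) → z = 0
  (0, 53/9) → z = -424/9
  (80/9, 0) → z = 400/9
  (809/61, 1348/61) → z = -6739/61
  (2147/39, 491/13) → z = -1049/39

The maximum is at (80/9, 0). Substituting into each constraint, equality holds for (2) and (6); the remaining constraints have slack.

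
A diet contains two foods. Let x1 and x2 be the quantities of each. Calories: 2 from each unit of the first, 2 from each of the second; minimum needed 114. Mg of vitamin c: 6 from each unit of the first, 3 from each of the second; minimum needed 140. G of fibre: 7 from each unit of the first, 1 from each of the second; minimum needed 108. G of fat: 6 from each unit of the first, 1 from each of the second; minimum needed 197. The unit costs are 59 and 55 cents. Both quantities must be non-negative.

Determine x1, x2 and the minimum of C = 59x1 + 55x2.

Extreme points and C = 59x1 + 55x2:
  (0, 197) → C = 10835
  (57, 0) → C = 3363
  (28, 29) → C = 3247
The feasible region is unbounded (it extends along (0, 1), (1, 0)), but C strictly increases along every unbounded feasible direction, so there is no improving ray and the minimum is attained at a vertex.

x1 = 28, x2 = 29, minimum C = 3247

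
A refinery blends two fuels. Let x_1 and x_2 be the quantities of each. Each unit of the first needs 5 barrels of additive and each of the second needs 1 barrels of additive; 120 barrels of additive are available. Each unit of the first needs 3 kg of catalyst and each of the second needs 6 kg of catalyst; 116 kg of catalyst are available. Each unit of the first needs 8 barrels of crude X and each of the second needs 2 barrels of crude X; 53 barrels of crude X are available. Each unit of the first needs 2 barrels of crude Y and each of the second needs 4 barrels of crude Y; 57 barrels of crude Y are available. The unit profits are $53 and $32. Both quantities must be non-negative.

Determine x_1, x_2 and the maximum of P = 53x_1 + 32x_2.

x_1 = 7/2, x_2 = 25/2, maximum P = 1171/2

Feasible corners and P = 53x_1 + 32x_2:
  (0, 0) → P = 0
  (0, 57/4) → P = 456
  (53/8, 0) → P = 2809/8
  (7/2, 25/2) → P = 1171/2

At the optimal vertex, 8x_1 + 2x_2 = 53 and 2x_1 + 4x_2 = 57.
Solving simultaneously gives x_1 = 7/2, x_2 = 25/2.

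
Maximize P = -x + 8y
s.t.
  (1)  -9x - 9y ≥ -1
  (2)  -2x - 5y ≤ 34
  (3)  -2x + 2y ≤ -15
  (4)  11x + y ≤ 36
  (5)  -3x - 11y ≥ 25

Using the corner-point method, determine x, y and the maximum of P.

Vertices and P = -x + 8y:
  (1/2, -7) → P = -113/2
  (214/53, -446/53) → P = -3782/53
  (29/8, -31/8) → P = -277/8

The binding constraints are -2x + 2y = -15 and 11x + y = 36.
Solving simultaneously gives x = 29/8, y = -31/8.

x = 29/8, y = -31/8, maximum P = -277/8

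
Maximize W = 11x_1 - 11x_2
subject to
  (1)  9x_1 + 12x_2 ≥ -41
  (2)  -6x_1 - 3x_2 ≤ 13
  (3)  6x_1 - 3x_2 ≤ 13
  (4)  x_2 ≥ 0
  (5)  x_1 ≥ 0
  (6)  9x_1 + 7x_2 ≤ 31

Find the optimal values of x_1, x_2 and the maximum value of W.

x_1 = 13/6, x_2 = 0, maximum W = 143/6

Extreme points and W = 11x_1 - 11x_2:
  (13/6, 0) → W = 143/6
  (8/3, 1) → W = 55/3
  (0, 0) → W = 0
  (0, 31/7) → W = -341/7

At the optimal vertex, 6x_1 - 3x_2 = 13 and x_2 = 0.
Solving simultaneously gives x_1 = 13/6, x_2 = 0.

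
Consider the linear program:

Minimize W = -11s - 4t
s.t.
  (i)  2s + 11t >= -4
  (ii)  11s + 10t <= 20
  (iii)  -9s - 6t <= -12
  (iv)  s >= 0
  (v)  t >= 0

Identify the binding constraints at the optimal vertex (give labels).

Extreme points and W = -11s - 4t:
  (0, 2) → W = -8
  (20/11, 0) → W = -20
  (4/3, 0) → W = -44/3

The minimum is at (20/11, 0). Substituting into each constraint, equality holds for (ii) and (v); the remaining constraints have slack.

(ii) and (v)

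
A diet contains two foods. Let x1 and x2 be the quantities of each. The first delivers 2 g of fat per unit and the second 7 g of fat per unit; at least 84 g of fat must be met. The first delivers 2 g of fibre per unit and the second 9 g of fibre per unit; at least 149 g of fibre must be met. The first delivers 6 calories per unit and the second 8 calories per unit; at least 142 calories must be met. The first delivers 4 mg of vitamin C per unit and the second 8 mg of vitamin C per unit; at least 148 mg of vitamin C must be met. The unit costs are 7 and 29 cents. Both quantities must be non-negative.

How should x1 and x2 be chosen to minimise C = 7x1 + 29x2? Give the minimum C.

x1 = 7, x2 = 15, minimum C = 484

The feasible region is unbounded (it extends along (0, 1), (1, 0)), but C strictly increases along every unbounded feasible direction, so there is no improving ray and the minimum is attained at a vertex.

The optimum lies where 2x1 + 9x2 = 149 and 4x1 + 8x2 = 148.
Solving simultaneously gives x1 = 7, x2 = 15.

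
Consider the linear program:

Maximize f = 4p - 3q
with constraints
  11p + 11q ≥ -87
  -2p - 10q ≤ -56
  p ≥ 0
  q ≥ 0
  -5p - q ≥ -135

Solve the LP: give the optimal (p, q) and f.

Vertices and f = 4p - 3q:
  (0, 28/5) → f = -84/5
  (647/24, 5/24) → f = 2573/24
  (0, 135) → f = -405

p = 647/24, q = 5/24, maximum f = 2573/24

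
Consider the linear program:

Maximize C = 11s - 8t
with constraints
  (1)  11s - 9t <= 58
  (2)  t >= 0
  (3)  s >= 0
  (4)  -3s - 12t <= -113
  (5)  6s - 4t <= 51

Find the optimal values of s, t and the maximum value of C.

The feasible region is unbounded (it extends along (0, 1), (2, 3)), but C strictly decreases along every unbounded feasible direction, so there is no improving ray and the maximum is attained at a vertex.

The optimum lies where 11s - 9t = 58 and 6s - 4t = 51.
Solving simultaneously gives s = 227/10, t = 213/10.

s = 227/10, t = 213/10, maximum C = 793/10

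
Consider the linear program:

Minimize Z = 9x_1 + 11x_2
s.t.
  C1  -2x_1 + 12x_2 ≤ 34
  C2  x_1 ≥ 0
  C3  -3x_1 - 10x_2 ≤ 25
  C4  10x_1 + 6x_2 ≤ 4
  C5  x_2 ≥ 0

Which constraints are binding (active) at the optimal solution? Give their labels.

Feasible corners and Z = 9x_1 + 11x_2:
  (0, 2/3) → Z = 22/3
  (0, 0) → Z = 0
  (2/5, 0) → Z = 18/5

The minimum is at (0, 0). Substituting into each constraint, equality holds for C2 and C5; the remaining constraints have slack.

C2 and C5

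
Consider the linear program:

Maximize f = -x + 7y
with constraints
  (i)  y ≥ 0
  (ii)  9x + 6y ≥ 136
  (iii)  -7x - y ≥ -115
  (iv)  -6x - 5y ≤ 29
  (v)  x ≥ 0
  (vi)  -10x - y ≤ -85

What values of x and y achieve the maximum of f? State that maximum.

Corner points and f = -x + 7y:
  (136/9, 0) → f = -136/9
  (115/7, 0) → f = -115/7
  (22/3, 35/3) → f = 223/3
  (0, 115) → f = 805
  (0, 85) → f = 595

At the optimal vertex, -7x - y = -115 and x = 0.
Solving simultaneously gives x = 0, y = 115.

x = 0, y = 115, maximum f = 805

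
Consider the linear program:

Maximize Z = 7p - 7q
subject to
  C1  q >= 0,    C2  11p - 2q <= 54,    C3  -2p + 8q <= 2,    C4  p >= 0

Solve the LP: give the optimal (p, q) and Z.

p = 54/11, q = 0, maximum Z = 378/11

Vertices and Z = 7p - 7q:
  (54/11, 0) → Z = 378/11
  (0, 0) → Z = 0
  (109/21, 65/42) → Z = 51/2
  (0, 1/4) → Z = -7/4

The binding constraints are q = 0 and 11p - 2q = 54.
Solving simultaneously gives p = 54/11, q = 0.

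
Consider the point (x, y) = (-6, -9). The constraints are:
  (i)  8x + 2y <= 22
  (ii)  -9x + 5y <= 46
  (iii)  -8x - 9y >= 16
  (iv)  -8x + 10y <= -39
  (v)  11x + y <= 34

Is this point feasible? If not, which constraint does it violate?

(i): -66 ≤ 22 ✓
(ii): 9 ≤ 46 ✓
(iii): 129 ≥ 16 ✓
(iv): -42 ≤ -39 ✓
(v): -75 ≤ 34 ✓

feasible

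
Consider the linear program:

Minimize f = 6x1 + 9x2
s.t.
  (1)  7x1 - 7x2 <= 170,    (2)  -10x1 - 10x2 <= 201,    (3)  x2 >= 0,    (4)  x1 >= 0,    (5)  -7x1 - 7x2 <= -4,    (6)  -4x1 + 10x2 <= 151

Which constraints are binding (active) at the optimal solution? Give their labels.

Extreme points and f = 6x1 + 9x2:
  (170/7, 0) → f = 1020/7
  (919/14, 579/14) → f = 10725/14
  (4/7, 0) → f = 24/7
  (0, 4/7) → f = 36/7
  (0, 151/10) → f = 1359/10

The minimum is at (4/7, 0). Substituting into each constraint, equality holds for (3) and (5); the remaining constraints have slack.

(3) and (5)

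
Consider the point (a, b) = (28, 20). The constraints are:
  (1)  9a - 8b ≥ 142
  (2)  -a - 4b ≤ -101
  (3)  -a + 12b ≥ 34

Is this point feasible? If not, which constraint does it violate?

Constraint (1): 9a - 8b = 92, which is not ≥ 142. All other constraints are satisfied.

not feasible — violates (1)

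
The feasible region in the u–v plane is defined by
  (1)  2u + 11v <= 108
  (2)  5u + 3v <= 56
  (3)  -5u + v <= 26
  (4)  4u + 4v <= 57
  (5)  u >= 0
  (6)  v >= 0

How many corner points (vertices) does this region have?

The feasible vertices (each the meet of two boundaries and inside every other half-plane) are:
  (65/12, 53/6)
  (0, 108/11)
  (53/8, 61/8)
  (56/5, 0)
  (0, 0)

5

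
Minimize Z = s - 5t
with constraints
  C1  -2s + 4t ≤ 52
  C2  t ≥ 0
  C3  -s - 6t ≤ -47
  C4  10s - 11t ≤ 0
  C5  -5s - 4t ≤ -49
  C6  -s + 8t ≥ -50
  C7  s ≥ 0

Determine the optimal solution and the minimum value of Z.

Extreme points and Z = s - 5t:
  (286/9, 260/9) → Z = -338/3
  (0, 13) → Z = -65
  (517/71, 470/71) → Z = -1833/71
  (53/13, 93/13) → Z = -412/13
  (0, 49/4) → Z = -245/4

s = 286/9, t = 260/9, minimum Z = -338/3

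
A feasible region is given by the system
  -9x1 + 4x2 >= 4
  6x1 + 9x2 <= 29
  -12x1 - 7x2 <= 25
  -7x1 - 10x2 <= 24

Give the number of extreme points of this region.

The feasible vertices (each the meet of two boundaries and inside every other half-plane) are:
  (16/21, 19/7)
  (-68/59, -94/59)
  (-214/33, 83/11)
  (-82/71, -113/71)

4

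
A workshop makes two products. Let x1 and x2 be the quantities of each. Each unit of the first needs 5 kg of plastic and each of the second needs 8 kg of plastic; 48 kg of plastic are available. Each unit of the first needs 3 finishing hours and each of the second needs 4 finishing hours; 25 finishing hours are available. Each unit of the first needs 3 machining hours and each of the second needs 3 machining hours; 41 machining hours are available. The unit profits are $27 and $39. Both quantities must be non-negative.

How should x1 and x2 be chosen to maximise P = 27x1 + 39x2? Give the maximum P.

Extreme points and P = 27x1 + 39x2:
  (0, 0) → P = 0
  (0, 6) → P = 234
  (25/3, 0) → P = 225
  (2, 19/4) → P = 957/4

At the optimal vertex, 5x1 + 8x2 = 48 and 3x1 + 4x2 = 25.
Solving simultaneously gives x1 = 2, x2 = 19/4.

x1 = 2, x2 = 19/4, maximum P = 957/4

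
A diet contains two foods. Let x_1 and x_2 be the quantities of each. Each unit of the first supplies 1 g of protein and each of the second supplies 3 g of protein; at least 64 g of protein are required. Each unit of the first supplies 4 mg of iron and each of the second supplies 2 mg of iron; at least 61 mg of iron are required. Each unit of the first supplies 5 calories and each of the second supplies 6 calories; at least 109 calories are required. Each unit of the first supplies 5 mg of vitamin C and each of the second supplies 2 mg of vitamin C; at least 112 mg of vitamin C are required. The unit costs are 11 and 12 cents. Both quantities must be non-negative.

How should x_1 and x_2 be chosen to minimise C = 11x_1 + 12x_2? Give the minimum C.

Extreme points and C = 11x_1 + 12x_2:
  (0, 56) → C = 672
  (64, 0) → C = 704
  (16, 16) → C = 368
The feasible region is unbounded (it extends along (0, 1), (1, 0)), but C strictly increases along every unbounded feasible direction, so there is no improving ray and the minimum is attained at a vertex.

The optimum lies where x_1 + 3x_2 = 64 and 5x_1 + 2x_2 = 112.
Solving simultaneously gives x_1 = 16, x_2 = 16.

x_1 = 16, x_2 = 16, minimum C = 368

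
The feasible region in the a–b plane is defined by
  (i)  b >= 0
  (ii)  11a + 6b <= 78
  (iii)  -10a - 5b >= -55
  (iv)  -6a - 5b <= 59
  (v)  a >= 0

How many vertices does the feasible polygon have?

3

The feasible vertices (each the meet of two boundaries and inside every other half-plane) are:
  (11/2, 0)
  (0, 0)
  (0, 11)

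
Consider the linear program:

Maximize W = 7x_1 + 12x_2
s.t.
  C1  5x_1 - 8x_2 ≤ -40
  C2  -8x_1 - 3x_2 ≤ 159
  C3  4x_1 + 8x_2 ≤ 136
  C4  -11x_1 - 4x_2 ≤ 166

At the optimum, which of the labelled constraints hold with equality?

C1 and C3

Corner points and W = 7x_1 + 12x_2:
  (32/3, 35/3) → W = 644/3
  (-124/9, -65/18) → W = -1258/9
  (-26, 30) → W = 178

The maximum is at (32/3, 35/3). Substituting into each constraint, equality holds for C1 and C3; the remaining constraints have slack.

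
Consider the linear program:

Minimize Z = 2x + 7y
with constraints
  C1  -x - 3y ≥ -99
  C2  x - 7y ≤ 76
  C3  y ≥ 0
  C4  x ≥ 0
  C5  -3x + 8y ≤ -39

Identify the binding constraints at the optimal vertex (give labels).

C3 and C5

Vertices and Z = 2x + 7y:
  (921/10, 23/10) → Z = 2003/10
  (909/17, 258/17) → Z = 3624/17
  (76, 0) → Z = 152
  (13, 0) → Z = 26

The minimum is at (13, 0). Substituting into each constraint, equality holds for C3 and C5; the remaining constraints have slack.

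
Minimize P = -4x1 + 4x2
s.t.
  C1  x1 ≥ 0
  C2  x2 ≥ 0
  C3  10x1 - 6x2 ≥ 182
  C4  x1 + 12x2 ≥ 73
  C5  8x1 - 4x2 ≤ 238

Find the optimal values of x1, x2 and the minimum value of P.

x1 = 787/25, x2 = 173/50, minimum P = -2802/25

Corner points and P = -4x1 + 4x2:
  (437/21, 274/63) → P = -4148/63
  (175/2, 231/2) → P = 112
  (787/25, 173/50) → P = -2802/25

The binding constraints are x1 + 12x2 = 73 and 8x1 - 4x2 = 238.
Solving simultaneously gives x1 = 787/25, x2 = 173/50.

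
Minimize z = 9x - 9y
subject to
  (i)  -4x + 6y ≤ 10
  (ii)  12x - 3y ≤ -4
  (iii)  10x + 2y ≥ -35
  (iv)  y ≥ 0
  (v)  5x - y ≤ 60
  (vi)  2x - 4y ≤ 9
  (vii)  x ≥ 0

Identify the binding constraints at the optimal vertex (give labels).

(i) and (vii)

Feasible corners and z = 9x - 9y:
  (1/10, 26/15) → z = -147/10
  (0, 5/3) → z = -15
  (0, 4/3) → z = -12

The minimum is at (0, 5/3). Substituting into each constraint, equality holds for (i) and (vii); the remaining constraints have slack.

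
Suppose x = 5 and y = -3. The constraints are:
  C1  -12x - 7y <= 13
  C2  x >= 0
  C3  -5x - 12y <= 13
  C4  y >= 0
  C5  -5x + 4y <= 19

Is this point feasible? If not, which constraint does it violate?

Constraint C4: y = -3, which is not ≥ 0. All other constraints are satisfied.

not feasible — violates C4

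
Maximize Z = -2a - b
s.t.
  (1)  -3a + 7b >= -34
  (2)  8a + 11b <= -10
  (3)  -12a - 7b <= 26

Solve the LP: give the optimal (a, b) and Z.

Feasible corners and Z = -2a - b:
  (304/89, -302/89) → Z = -306/89
  (8/15, -162/35) → Z = 374/105
  (-54/19, 22/19) → Z = 86/19

The binding constraints are 8a + 11b = -10 and -12a - 7b = 26.
Solving simultaneously gives a = -54/19, b = 22/19.

a = -54/19, b = 22/19, maximum Z = 86/19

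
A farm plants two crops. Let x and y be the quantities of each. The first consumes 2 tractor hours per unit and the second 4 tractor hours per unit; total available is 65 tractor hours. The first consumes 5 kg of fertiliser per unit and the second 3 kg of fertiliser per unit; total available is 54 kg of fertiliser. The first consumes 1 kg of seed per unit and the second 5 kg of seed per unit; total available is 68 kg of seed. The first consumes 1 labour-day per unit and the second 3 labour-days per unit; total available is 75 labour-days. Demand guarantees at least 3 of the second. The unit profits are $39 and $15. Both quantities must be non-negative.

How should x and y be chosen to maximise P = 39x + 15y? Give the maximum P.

x = 9, y = 3, maximum P = 396

At the optimal vertex, 5x + 3y = 54 and y = 3.
Solving simultaneously gives x = 9, y = 3.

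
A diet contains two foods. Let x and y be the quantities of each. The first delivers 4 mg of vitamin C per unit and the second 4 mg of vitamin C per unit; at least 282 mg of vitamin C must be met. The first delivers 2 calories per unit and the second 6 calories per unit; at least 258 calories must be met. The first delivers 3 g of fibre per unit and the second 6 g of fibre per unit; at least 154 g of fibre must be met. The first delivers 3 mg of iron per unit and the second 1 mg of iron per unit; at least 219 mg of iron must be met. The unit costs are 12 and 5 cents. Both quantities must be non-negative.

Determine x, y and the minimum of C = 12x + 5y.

x = 66, y = 21, minimum C = 897

The feasible region is unbounded (it extends along (0, 1), (1, 0)), but C strictly increases along every unbounded feasible direction, so there is no improving ray and the minimum is attained at a vertex.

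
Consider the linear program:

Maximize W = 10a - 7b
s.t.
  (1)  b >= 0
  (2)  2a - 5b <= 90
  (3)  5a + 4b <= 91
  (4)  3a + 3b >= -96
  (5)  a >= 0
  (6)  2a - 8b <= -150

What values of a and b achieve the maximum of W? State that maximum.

Extreme points and W = 10a - 7b:
  (0, 91/4) → W = -637/4
  (8/3, 233/12) → W = -437/4
  (0, 75/4) → W = -525/4

a = 8/3, b = 233/12, maximum W = -437/4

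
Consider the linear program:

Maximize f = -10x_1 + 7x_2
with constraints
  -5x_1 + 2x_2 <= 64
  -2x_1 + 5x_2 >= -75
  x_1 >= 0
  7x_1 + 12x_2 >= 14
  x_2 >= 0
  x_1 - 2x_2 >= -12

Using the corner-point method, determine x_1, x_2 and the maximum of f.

x_1 = 0, x_2 = 6, maximum f = 42

Corner points and f = -10x_1 + 7x_2:
  (75/2, 0) → f = -375
  (0, 7/6) → f = 49/6
  (0, 6) → f = 42
  (2, 0) → f = -20
The feasible region is unbounded (it extends along (2, 1), (5, 2)), but f strictly decreases along every unbounded feasible direction, so there is no improving ray and the maximum is attained at a vertex.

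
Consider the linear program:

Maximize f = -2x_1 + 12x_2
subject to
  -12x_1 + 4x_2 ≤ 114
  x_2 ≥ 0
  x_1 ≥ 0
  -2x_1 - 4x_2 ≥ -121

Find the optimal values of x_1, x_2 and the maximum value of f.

Extreme points and f = -2x_1 + 12x_2:
  (0, 57/2) → f = 342
  (1/2, 30) → f = 359
  (0, 0) → f = 0
  (121/2, 0) → f = -121

The optimum lies where -12x_1 + 4x_2 = 114 and -2x_1 - 4x_2 = -121.
Solving simultaneously gives x_1 = 1/2, x_2 = 30.

x_1 = 1/2, x_2 = 30, maximum f = 359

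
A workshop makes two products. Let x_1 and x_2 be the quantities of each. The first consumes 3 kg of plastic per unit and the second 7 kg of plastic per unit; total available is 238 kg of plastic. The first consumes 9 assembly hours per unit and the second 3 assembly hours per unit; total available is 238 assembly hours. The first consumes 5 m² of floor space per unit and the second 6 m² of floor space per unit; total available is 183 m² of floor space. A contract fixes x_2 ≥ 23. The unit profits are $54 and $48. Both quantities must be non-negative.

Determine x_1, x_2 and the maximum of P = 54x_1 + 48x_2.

x_1 = 9, x_2 = 23, maximum P = 1590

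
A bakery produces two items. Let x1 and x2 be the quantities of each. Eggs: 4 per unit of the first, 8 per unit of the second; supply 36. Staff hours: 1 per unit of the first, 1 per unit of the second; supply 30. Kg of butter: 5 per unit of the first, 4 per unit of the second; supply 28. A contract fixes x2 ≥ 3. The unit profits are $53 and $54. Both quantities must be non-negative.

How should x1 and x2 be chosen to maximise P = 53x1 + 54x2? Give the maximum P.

Corner points and P = 53x1 + 54x2:
  (0, 9/2) → P = 243
  (0, 3) → P = 162
  (3, 3) → P = 321

x1 = 3, x2 = 3, maximum P = 321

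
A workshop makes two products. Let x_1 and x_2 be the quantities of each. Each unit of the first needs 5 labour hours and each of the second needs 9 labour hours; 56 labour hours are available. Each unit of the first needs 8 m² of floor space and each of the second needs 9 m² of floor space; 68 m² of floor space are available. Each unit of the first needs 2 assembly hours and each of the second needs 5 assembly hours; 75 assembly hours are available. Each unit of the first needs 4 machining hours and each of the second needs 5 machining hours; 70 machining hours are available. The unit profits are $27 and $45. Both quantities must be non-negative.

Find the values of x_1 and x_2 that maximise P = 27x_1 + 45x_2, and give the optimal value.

Feasible corners and P = 27x_1 + 45x_2:
  (0, 0) → P = 0
  (0, 56/9) → P = 280
  (17/2, 0) → P = 459/2
  (4, 4) → P = 288

x_1 = 4, x_2 = 4, maximum P = 288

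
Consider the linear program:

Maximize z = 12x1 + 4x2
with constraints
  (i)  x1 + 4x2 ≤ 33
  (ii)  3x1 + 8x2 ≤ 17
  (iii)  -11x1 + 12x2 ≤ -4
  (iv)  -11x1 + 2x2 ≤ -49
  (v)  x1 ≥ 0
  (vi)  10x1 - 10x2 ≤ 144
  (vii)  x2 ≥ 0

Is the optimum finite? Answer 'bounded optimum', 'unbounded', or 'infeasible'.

Feasible corners and z = 12x1 + 4x2:
  (213/47, 20/47) → z = 2636/47
  (17/3, 0) → z = 68
  (49/11, 0) → z = 588/11
The feasible region has finitely many vertices and no improving ray; the maximum is 68 at (17/3, 0).

bounded optimum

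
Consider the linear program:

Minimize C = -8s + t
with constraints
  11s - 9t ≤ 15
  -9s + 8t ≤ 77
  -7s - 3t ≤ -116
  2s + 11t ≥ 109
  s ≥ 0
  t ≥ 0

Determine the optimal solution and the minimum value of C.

s = 813/7, t = 982/7, minimum C = -5522/7

Corner points and C = -8s + t:
  (813/7, 982/7) → C = -5522/7
  (363/32, 1171/96) → C = -7541/96
  (697/83, 1583/83) → C = -3993/83

At the optimal vertex, 11s - 9t = 15 and -9s + 8t = 77.
Solving simultaneously gives s = 813/7, t = 982/7.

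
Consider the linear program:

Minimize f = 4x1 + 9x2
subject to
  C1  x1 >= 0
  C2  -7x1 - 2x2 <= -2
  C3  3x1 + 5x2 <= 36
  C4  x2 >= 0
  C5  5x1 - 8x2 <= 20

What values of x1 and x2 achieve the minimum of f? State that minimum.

Vertices and f = 4x1 + 9x2:
  (0, 1) → f = 9
  (0, 36/5) → f = 324/5
  (2/7, 0) → f = 8/7
  (388/49, 120/49) → f = 376/7
  (4, 0) → f = 16

At the optimal vertex, -7x1 - 2x2 = -2 and x2 = 0.
Solving simultaneously gives x1 = 2/7, x2 = 0.

x1 = 2/7, x2 = 0, minimum f = 8/7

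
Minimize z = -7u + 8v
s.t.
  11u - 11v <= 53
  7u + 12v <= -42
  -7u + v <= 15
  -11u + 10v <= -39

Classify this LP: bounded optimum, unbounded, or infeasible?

bounded optimum

Corner points and z = -7u + 8v:
  (174/209, -833/209) → z = -7882/209
  (-109/33, -268/33) → z = -1381/33
  (24/101, -735/202) → z = -3108/101
  (-189/59, -438/59) → z = -2181/59
The feasible region has finitely many vertices and no improving ray; the minimum is -1381/33 at (-109/33, -268/33).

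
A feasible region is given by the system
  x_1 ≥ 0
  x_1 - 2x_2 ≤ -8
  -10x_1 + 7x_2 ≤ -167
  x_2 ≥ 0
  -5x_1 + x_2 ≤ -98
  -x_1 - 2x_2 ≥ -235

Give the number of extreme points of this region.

Of the 15 pairwise boundary intersections, those satisfying every inequality are:
  (30, 19)
  (227/2, 243/4)
  (1979/27, 2183/27)

3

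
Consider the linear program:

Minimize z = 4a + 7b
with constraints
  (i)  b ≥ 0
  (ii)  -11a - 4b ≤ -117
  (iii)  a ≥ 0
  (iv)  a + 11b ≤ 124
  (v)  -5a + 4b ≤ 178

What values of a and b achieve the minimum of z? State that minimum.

a = 117/11, b = 0, minimum z = 468/11

Vertices and z = 4a + 7b:
  (117/11, 0) → z = 468/11
  (124, 0) → z = 496
  (791/117, 1247/117) → z = 11893/117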